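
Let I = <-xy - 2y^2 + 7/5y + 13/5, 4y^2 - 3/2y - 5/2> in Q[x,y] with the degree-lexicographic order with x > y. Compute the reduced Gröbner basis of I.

G = {y^2 - 3/8y - 5/8, x - 54/25y + 4/25}

f_1 = -xy - 2y^2 + 7/5y + 13/5, LT = xy.
f_2 = 4y^2 - 3/2y - 5/2, LT = y^2.

S(f_1,f_2): lcm = xy^2. S = 2y^3 + 3/8xy - 7/5y^2 + 5/8x - 13/5y.
  leading term y^3: subtract (1/2y)·f_2 from 2y^3 + 3/8xy - 7/5y^2 + 5/8x - 13/5y → 3/8xy - 13/20y^2 + 5/8x - 27/20y
  leading term xy: subtract (-3/8)·f_1 from 3/8xy - 13/20y^2 + 5/8x - 27/20y → -7/5y^2 + 5/8x - 33/40y + 39/40
  leading term y^2: subtract (-7/20)·f_2 from -7/5y^2 + 5/8x - 33/40y + 39/40 → 5/8x - 27/20y + 1/10
  leading term x: no divisor's leading term divides it; move 5/8x to the remainder.
  leading term y: no divisor's leading term divides it; move -27/20y to the remainder.
  leading term 1: no divisor's leading term divides it; move 1/10 to the remainder.
  remainder 5/8x - 27/20y + 1/10 ≠ 0; add g_3 = 5/8x - 27/20y + 1/10 to the basis.

The other S-polynomials (S(f_1,g_3), S(f_2,g_3)) all reduce to 0 modulo the current basis, so we have a Gröbner basis.
Inter-reduce: drop elements whose leading term is divisible by another's, tail-reduce, and make monic.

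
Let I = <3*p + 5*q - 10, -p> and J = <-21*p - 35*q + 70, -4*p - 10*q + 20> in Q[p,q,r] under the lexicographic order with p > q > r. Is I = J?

Yes, the ideals are equal.

Since reduced Gröbner bases are canonical representatives of ideals under a given ordering, it suffices to compute and compare them.
Buchberger on the first generating set:
f_1 = 3*p + 5*q - 10, LT = p.
f_2 = -p, LT = p.

S(f_1,f_2): lcm = p. S = 5/3*q - 10/3.
  leading term q: no divisor's leading term divides it; move 5/3*q to the remainder.
  leading term 1: no divisor's leading term divides it; move -10/3 to the remainder.
  remainder 5/3*q - 10/3 ≠ 0; add g_3 = 5/3*q - 10/3 to the basis.

The other S-polynomials (S(f_1,g_3), S(f_2,g_3)) all reduce to 0 modulo the current basis, so we have a Gröbner basis.
Inter-reduce: drop elements whose leading term is divisible by another's, tail-reduce, and make monic.
Reduced Gröbner basis: {p, q - 2}.

Buchberger on the second generating set:
h_1 = -21*p - 35*q + 70, LT = p.
h_2 = -4*p - 10*q + 20, LT = p.

S(h_1,h_2): lcm = p. S = -5/6*q + 5/3.
  leading term q: no divisor's leading term divides it; move -5/6*q to the remainder.
  leading term 1: no divisor's leading term divides it; move 5/3 to the remainder.
  remainder -5/6*q + 5/3 ≠ 0; add k_3 = -5/6*q + 5/3 to the basis.

The other S-polynomials (S(h_1,k_3), S(h_2,k_3)) all reduce to 0 modulo the current basis, so we have a Gröbner basis.
Inter-reduce: drop elements whose leading term is divisible by another's, tail-reduce, and make monic.
Reduced Gröbner basis: {p, q - 2}.

These coincide, so the ideals are equal.
The choice of monomial ordering does not affect the verdict — as long as both bases are computed under the same ordering, their equality decides ideal equality.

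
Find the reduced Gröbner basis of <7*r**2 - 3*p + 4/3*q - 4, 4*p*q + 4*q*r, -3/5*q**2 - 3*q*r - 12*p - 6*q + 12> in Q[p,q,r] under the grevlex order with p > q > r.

f_1 = 7*r**2 - 3*p + 4/3*q - 4, LT = r**2.
f_2 = 4*p*q + 4*q*r, LT = p*q.
f_3 = -3/5*q**2 - 3*q*r - 12*p - 6*q + 12, LT = q**2.

S(f_2,f_3): lcm = p*q**2. S = -5*p*q*r + q**2*r - 20*p**2 - 10*p*q + 20*p.
  reduce S modulo (f_1, f_2, f_3):
  remainder -20*p**2 - 20*p*r + 20*p + 20*r ≠ 0; add g_4 = -20*p**2 - 20*p*r + 20*p + 20*r to the basis.

The other S-polynomials (S(f_1,f_2), S(f_1,f_3), S(f_1,g_4), S(f_2,g_4), S(f_3,g_4)) all reduce to 0 modulo the current basis, so we have a Gröbner basis.

G = {p**2 + p*r - p - r, p*q + q*r, q**2 + 5*q*r + 20*p + 10*q - 20, r**2 - 3/7*p + 4/21*q - 4/7}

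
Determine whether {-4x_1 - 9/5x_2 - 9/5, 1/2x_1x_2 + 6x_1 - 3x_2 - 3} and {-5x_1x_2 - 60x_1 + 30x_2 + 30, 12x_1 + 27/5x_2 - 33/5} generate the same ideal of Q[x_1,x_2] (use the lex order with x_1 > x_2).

No, the ideals differ.

Equality of ideals is decidable: compute both reduced Gröbner bases (unique for the ordering) and check whether they agree.
Buchberger on the first generating set:
f_1 = -4x_1 - 9/5x_2 - 9/5, LT = x_1.
f_2 = 1/2x_1x_2 + 6x_1 - 3x_2 - 3, LT = x_1x_2.

S(f_1,f_2): lcm = x_1x_2. S = -12x_1 + 9/20x_2^2 + 129/20x_2 + 6.
  leading term x_1: subtract (3)·f_1 from -12x_1 + 9/20x_2^2 + 129/20x_2 + 6 → 9/20x_2^2 + 237/20x_2 + 57/5
  leading term x_2^2: no divisor's leading term divides it; move 9/20x_2^2 to the remainder.
  leading term x_2: no divisor's leading term divides it; move 237/20x_2 to the remainder.
  leading term 1: no divisor's leading term divides it; move 57/5 to the remainder.
  remainder 9/20x_2^2 + 237/20x_2 + 57/5 ≠ 0; add g_3 = 9/20x_2^2 + 237/20x_2 + 57/5 to the basis.

The other S-polynomials (S(f_1,g_3), S(f_2,g_3)) all reduce to 0 modulo the current basis, so we have a Gröbner basis.
Inter-reduce: drop elements whose leading term is divisible by another's, tail-reduce, and make monic.
Reduced Gröbner basis: {x_1 + 9/20x_2 + 9/20, x_2^2 + 79/3x_2 + 76/3}.

Buchberger on the second generating set:
h_1 = -5x_1x_2 - 60x_1 + 30x_2 + 30, LT = x_1x_2.
h_2 = 12x_1 + 27/5x_2 - 33/5, LT = x_1.

S(h_1,h_2): lcm = x_1x_2. S = 12x_1 - 9/20x_2^2 - 109/20x_2 - 6.
  leading term x_1: subtract (1)·h_2 from 12x_1 - 9/20x_2^2 - 109/20x_2 - 6 → -9/20x_2^2 - 217/20x_2 + 3/5
  leading term x_2^2: no divisor's leading term divides it; move -9/20x_2^2 to the remainder.
  leading term x_2: no divisor's leading term divides it; move -217/20x_2 to the remainder.
  leading term 1: no divisor's leading term divides it; move 3/5 to the remainder.
  remainder -9/20x_2^2 - 217/20x_2 + 3/5 ≠ 0; add k_3 = -9/20x_2^2 - 217/20x_2 + 3/5 to the basis.

The other S-polynomials (S(h_1,k_3), S(h_2,k_3)) all reduce to 0 modulo the current basis, so we have a Gröbner basis.
Inter-reduce: drop elements whose leading term is divisible by another's, tail-reduce, and make monic.
Reduced Gröbner basis: {x_1 + 9/20x_2 - 11/20, x_2^2 + 217/9x_2 - 4/3}.

The bases are distinct; the ideals are different.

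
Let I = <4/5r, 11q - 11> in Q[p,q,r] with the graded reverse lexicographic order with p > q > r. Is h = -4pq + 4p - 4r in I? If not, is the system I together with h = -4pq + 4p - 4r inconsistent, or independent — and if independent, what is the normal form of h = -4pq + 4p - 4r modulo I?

First compute the reduced Gröbner basis of I by Buchberger's algorithm.
f_1 = 4/5r, LT = r.
f_2 = 11q - 11, LT = q.

The S-polynomials (S(f_1,f_2)) all reduce to 0 modulo the current basis, so we have a Gröbner basis.
Inter-reduce: drop elements whose leading term is divisible by another's, tail-reduce, and make monic.
Reduced Gröbner basis: {q - 1, r}.
Label its elements g_1 = q - 1, g_2 = r.

Reduce h = -4pq + 4p - 4r modulo G:
  leading term pq: subtract (-4p)·g_1 from -4pq + 4p - 4r → -4r
  leading term r: subtract (-4)·g_2 from -4r → 0
  normal form = 0.
Since the normal form is 0, h ∈ I.

-4pq + 4p - 4r lies in I (it reduces to 0).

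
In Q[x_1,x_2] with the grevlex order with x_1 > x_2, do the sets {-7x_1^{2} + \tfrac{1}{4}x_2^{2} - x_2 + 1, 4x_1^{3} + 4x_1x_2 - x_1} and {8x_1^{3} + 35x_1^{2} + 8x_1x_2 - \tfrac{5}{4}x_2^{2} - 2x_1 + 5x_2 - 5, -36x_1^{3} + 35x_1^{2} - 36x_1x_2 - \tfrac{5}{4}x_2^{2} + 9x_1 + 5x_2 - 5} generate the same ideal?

Since reduced Gröbner bases are canonical representatives of ideals under a given ordering, it suffices to compute and compare them.
Buchberger on the first generating set:
f_1 = -7x_1^{2} + \tfrac{1}{4}x_2^{2} - x_2 + 1, LT = x_1^{2}.
f_2 = 4x_1^{3} + 4x_1x_2 - x_1, LT = x_1^{3}.

S(f_1,f_2): lcm = x_1^{3}. S = -\tfrac{1}{28}x_1x_2^{2} - \tfrac{6}{7}x_1x_2 + \tfrac{3}{28}x_1.
  leading term x_1x_2^{2}: no divisor's leading term divides it; move -\tfrac{1}{28}x_1x_2^{2} to the remainder.
  leading term x_1x_2: no divisor's leading term divides it; move -\tfrac{6}{7}x_1x_2 to the remainder.
  leading term x_1: no divisor's leading term divides it; move \tfrac{3}{28}x_1 to the remainder.
  remainder -\tfrac{1}{28}x_1x_2^{2} - \tfrac{6}{7}x_1x_2 + \tfrac{3}{28}x_1 ≠ 0; add g_3 = -\tfrac{1}{28}x_1x_2^{2} - \tfrac{6}{7}x_1x_2 + \tfrac{3}{28}x_1 to the basis.

S(f_1,g_3): lcm = x_1^{2}x_2^{2}. S = -\tfrac{1}{28}x_2^{4} - 24x_1^{2}x_2 + \tfrac{1}{7}x_2^{3} + 3x_1^{2} - \tfrac{1}{7}x_2^{2}.
  leading term x_2^{4}: no divisor's leading term divides it; move -\tfrac{1}{28}x_2^{4} to the remainder.
  leading term x_1^{2}x_2: subtract (\tfrac{24}{7}x_2)·f_1 from -24x_1^{2}x_2 + \tfrac{1}{7}x_2^{3} + 3x_1^{2} - \tfrac{1}{7}x_2^{2} → -\tfrac{5}{7}x_2^{3} + 3x_1^{2} + \tfrac{23}{7}x_2^{2} - \tfrac{24}{7}x_2
  leading term x_2^{3}: no divisor's leading term divides it; move -\tfrac{5}{7}x_2^{3} to the remainder.
  leading term x_1^{2}: subtract (-\tfrac{3}{7})·f_1 from 3x_1^{2} + \tfrac{23}{7}x_2^{2} - \tfrac{24}{7}x_2 → \tfrac{95}{28}x_2^{2} - \tfrac{27}{7}x_2 + \tfrac{3}{7}
  leading term x_2^{2}: no divisor's leading term divides it; move \tfrac{95}{28}x_2^{2} to the remainder.
  leading term x_2: no divisor's leading term divides it; move -\tfrac{27}{7}x_2 to the remainder.
  leading term 1: no divisor's leading term divides it; move \tfrac{3}{7} to the remainder.
  remainder -\tfrac{1}{28}x_2^{4} - \tfrac{5}{7}x_2^{3} + \tfrac{95}{28}x_2^{2} - \tfrac{27}{7}x_2 + \tfrac{3}{7} ≠ 0; add g_4 = -\tfrac{1}{28}x_2^{4} - \tfrac{5}{7}x_2^{3} + \tfrac{95}{28}x_2^{2} - \tfrac{27}{7}x_2 + \tfrac{3}{7} to the basis.

The other S-polynomials (S(f_2,g_3), S(f_1,g_4), S(f_2,g_4), S(g_3,g_4)) all reduce to 0 modulo the current basis, so we have a Gröbner basis.
Inter-reduce: drop elements whose leading term is divisible by another's, tail-reduce, and make monic.
Reduced Gröbner basis: {x_2^{4} + 20x_2^{3} - 95x_2^{2} + 108x_2 - 12, x_1x_2^{2} + 24x_1x_2 - 3x_1, x_1^{2} - \tfrac{1}{28}x_2^{2} + \tfrac{1}{7}x_2 - \tfrac{1}{7}}.

Buchberger on the second generating set:
h_1 = 8x_1^{3} + 35x_1^{2} + 8x_1x_2 - \tfrac{5}{4}x_2^{2} - 2x_1 + 5x_2 - 5, LT = x_1^{3}.
h_2 = -36x_1^{3} + 35x_1^{2} - 36x_1x_2 - \tfrac{5}{4}x_2^{2} + 9x_1 + 5x_2 - 5, LT = x_1^{3}.

S(h_1,h_2): lcm = x_1^{3}. S = \tfrac{385}{72}x_1^{2} - \tfrac{55}{288}x_2^{2} + \tfrac{55}{72}x_2 - \tfrac{55}{72}.
  leading term x_1^{2}: no divisor's leading term divides it; move \tfrac{385}{72}x_1^{2} to the remainder.
  leading term x_2^{2}: no divisor's leading term divides it; move -\tfrac{55}{288}x_2^{2} to the remainder.
  leading term x_2: no divisor's leading term divides it; move \tfrac{55}{72}x_2 to the remainder.
  leading term 1: no divisor's leading term divides it; move -\tfrac{55}{72} to the remainder.
  remainder \tfrac{385}{72}x_1^{2} - \tfrac{55}{288}x_2^{2} + \tfrac{55}{72}x_2 - \tfrac{55}{72} ≠ 0; add k_3 = \tfrac{385}{72}x_1^{2} - \tfrac{55}{288}x_2^{2} + \tfrac{55}{72}x_2 - \tfrac{55}{72} to the basis.

S(h_1,k_3): lcm = x_1^{3}. S = \tfrac{1}{28}x_1x_2^{2} + \tfrac{35}{8}x_1^{2} + \tfrac{6}{7}x_1x_2 - \tfrac{5}{32}x_2^{2} - \tfrac{3}{28}x_1 + \tfrac{5}{8}x_2 - \tfrac{5}{8}.
  leading term x_1x_2^{2}: no divisor's leading term divides it; move \tfrac{1}{28}x_1x_2^{2} to the remainder.
  leading term x_1^{2}: subtract (\tfrac{9}{11})·k_3 from \tfrac{35}{8}x_1^{2} + \tfrac{6}{7}x_1x_2 - \tfrac{5}{32}x_2^{2} - \tfrac{3}{28}x_1 + \tfrac{5}{8}x_2 - \tfrac{5}{8} → \tfrac{6}{7}x_1x_2 - \tfrac{3}{28}x_1
  leading term x_1x_2: no divisor's leading term divides it; move \tfrac{6}{7}x_1x_2 to the remainder.
  leading term x_1: no divisor's leading term divides it; move -\tfrac{3}{28}x_1 to the remainder.
  remainder \tfrac{1}{28}x_1x_2^{2} + \tfrac{6}{7}x_1x_2 - \tfrac{3}{28}x_1 ≠ 0; add k_4 = \tfrac{1}{28}x_1x_2^{2} + \tfrac{6}{7}x_1x_2 - \tfrac{3}{28}x_1 to the basis.

S(k_3,k_4): lcm = x_1^{2}x_2^{2}. S = -\tfrac{1}{28}x_2^{4} - 24x_1^{2}x_2 + \tfrac{1}{7}x_2^{3} + 3x_1^{2} - \tfrac{1}{7}x_2^{2}.
  leading term x_2^{4}: no divisor's leading term divides it; move -\tfrac{1}{28}x_2^{4} to the remainder.
  leading term x_1^{2}x_2: subtract (-\tfrac{1728}{385}x_2)·k_3 from -24x_1^{2}x_2 + \tfrac{1}{7}x_2^{3} + 3x_1^{2} - \tfrac{1}{7}x_2^{2} → -\tfrac{5}{7}x_2^{3} + 3x_1^{2} + \tfrac{23}{7}x_2^{2} - \tfrac{24}{7}x_2
  leading term x_2^{3}: no divisor's leading term divides it; move -\tfrac{5}{7}x_2^{3} to the remainder.
  leading term x_1^{2}: subtract (\tfrac{216}{385})·k_3 from 3x_1^{2} + \tfrac{23}{7}x_2^{2} - \tfrac{24}{7}x_2 → \tfrac{95}{28}x_2^{2} - \tfrac{27}{7}x_2 + \tfrac{3}{7}
  leading term x_2^{2}: no divisor's leading term divides it; move \tfrac{95}{28}x_2^{2} to the remainder.
  leading term x_2: no divisor's leading term divides it; move -\tfrac{27}{7}x_2 to the remainder.
  leading term 1: no divisor's leading term divides it; move \tfrac{3}{7} to the remainder.
  remainder -\tfrac{1}{28}x_2^{4} - \tfrac{5}{7}x_2^{3} + \tfrac{95}{28}x_2^{2} - \tfrac{27}{7}x_2 + \tfrac{3}{7} ≠ 0; add k_5 = -\tfrac{1}{28}x_2^{4} - \tfrac{5}{7}x_2^{3} + \tfrac{95}{28}x_2^{2} - \tfrac{27}{7}x_2 + \tfrac{3}{7} to the basis.

The other S-polynomials (S(h_2,k_3), S(h_1,k_4), S(h_2,k_4), S(h_1,k_5), S(h_2,k_5), S(k_3,k_5), S(k_4,k_5)) all reduce to 0 modulo the current basis, so we have a Gröbner basis.
Inter-reduce: drop elements whose leading term is divisible by another's, tail-reduce, and make monic.
Reduced Gröbner basis: {x_2^{4} + 20x_2^{3} - 95x_2^{2} + 108x_2 - 12, x_1x_2^{2} + 24x_1x_2 - 3x_1, x_1^{2} - \tfrac{1}{28}x_2^{2} + \tfrac{1}{7}x_2 - \tfrac{1}{7}}.

These coincide, so the ideals are equal.

Yes, the ideals are equal.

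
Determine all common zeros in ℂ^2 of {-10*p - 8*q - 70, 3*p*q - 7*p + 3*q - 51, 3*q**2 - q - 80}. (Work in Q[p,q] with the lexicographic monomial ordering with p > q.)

{(-3, -5)}

Compute a lex Gröbner basis by Buchberger's algorithm.
f_1 = -10*p - 8*q - 70, LT = p.
f_2 = 3*p*q - 7*p + 3*q - 51, LT = p*q.
f_3 = 3*q**2 - q - 80, LT = q**2.

S(f_1,f_2): lcm = p*q. S = 7/3*p + 4/5*q**2 + 6*q + 17.
  leading term p: subtract (-7/30)·f_1 from 7/3*p + 4/5*q**2 + 6*q + 17 → 4/5*q**2 + 62/15*q + 2/3
  leading term q**2: subtract (4/15)·f_3 from 4/5*q**2 + 62/15*q + 2/3 → 22/5*q + 22
  leading term q: no divisor's leading term divides it; move 22/5*q to the remainder.
  leading term 1: no divisor's leading term divides it; move 22 to the remainder.
  remainder 22/5*q + 22 ≠ 0; add h_4 = 22/5*q + 22 to the basis.

S(f_1,f_3): leading monomials are coprime, so the S-polynomial reduces to 0 (Buchberger's first criterion).
S(f_2,f_3): lcm = p*q**2. S = -2*p*q + 80/3*p + q**2 - 17*q.
  leading term p*q: subtract (1/5*q)·f_1 from -2*p*q + 80/3*p + q**2 - 17*q → 80/3*p + 13/5*q**2 - 3*q
  leading term p: subtract (-8/3)·f_1 from 80/3*p + 13/5*q**2 - 3*q → 13/5*q**2 - 73/3*q - 560/3
  leading term q**2: subtract (13/15)·f_3 from 13/5*q**2 - 73/3*q - 560/3 → -352/15*q - 352/3
  leading term q: subtract (-16/3)·h_4 from -352/15*q - 352/3 → 0
  remainder 0.

S(f_1,h_4): leading monomials are coprime, so the S-polynomial reduces to 0 (Buchberger's first criterion).
S(f_2,h_4): lcm = p*q. S = -22/3*p + q - 17.
  leading term p: subtract (11/15)·f_1 from -22/3*p + q - 17 → 103/15*q + 103/3
  leading term q: subtract (103/66)·h_4 from 103/15*q + 103/3 → 0
  remainder 0.

S(f_3,h_4): lcm = q**2. S = -16/3*q - 80/3.
  leading term q: subtract (-40/33)·h_4 from -16/3*q - 80/3 → 0
  remainder 0.

Every S-polynomial of the final basis reduces to 0, so we have a Gröbner basis.
Inter-reduce: drop elements whose leading term is divisible by another's, tail-reduce, and make monic.
Reduced Gröbner basis: {p + 3, q + 5}.

From the last basis element, q + 5 = 0, so q takes values in {-5}. Each choice, substituted upward through the basis, yields the corresponding point(s) of the solution set.
  q = -5: the earlier basis element becomes p + 3 = 0, giving p = -3 — point (-3, -5).
Each listed point satisfies every original equation (direct substitution).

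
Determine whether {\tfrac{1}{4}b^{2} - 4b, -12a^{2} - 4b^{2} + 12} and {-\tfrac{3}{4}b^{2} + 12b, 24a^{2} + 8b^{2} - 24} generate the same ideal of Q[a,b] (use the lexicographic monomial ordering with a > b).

Equality of ideals is decidable: compute both reduced Gröbner bases (unique for the ordering) and check whether they agree.
Buchberger on the first generating set:
f_1 = \tfrac{1}{4}b^{2} - 4b, LT = b^{2}.
f_2 = -12a^{2} - 4b^{2} + 12, LT = a^{2}.

S(f_1,f_2): leading monomials are coprime, so the S-polynomial reduces to 0 (Buchberger's first criterion).
Every S-polynomial of the final basis reduces to 0, so we have a Gröbner basis.
Inter-reduce: drop elements whose leading term is divisible by another's, tail-reduce, and make monic.
Reduced Gröbner basis: {a^{2} + \tfrac{16}{3}b - 1, b^{2} - 16b}.

Buchberger on the second generating set:
h_1 = -\tfrac{3}{4}b^{2} + 12b, LT = b^{2}.
h_2 = 24a^{2} + 8b^{2} - 24, LT = a^{2}.

S(h_1,h_2): leading monomials are coprime, so the S-polynomial reduces to 0 (Buchberger's first criterion).
Every S-polynomial of the final basis reduces to 0, so we have a Gröbner basis.
Inter-reduce: drop elements whose leading term is divisible by another's, tail-reduce, and make monic.
Reduced Gröbner basis: {a^{2} + \tfrac{16}{3}b - 1, b^{2} - 16b}.

The two bases agree; hence the ideals are identical.

Yes, the ideals are equal.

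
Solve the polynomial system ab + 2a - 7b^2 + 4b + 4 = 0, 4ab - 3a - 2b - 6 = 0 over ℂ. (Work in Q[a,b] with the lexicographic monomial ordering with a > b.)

{(-2, 0), (53/88 - 3*sqrt(3089)/88, 39/56 - sqrt(3089)/56), (53/88 + 3*sqrt(3089)/88, 39/56 + sqrt(3089)/56)}

Compute a lex Gröbner basis by Buchberger's algorithm.
f_1 = ab + 2a - 7b^2 + 4b + 4, LT = ab.
f_2 = 4ab - 3a - 2b - 6, LT = ab.

S(f_1,f_2): lcm = ab. S = 11/4a - 7b^2 + 9/2b + 11/2.
  leading term a: no divisor's leading term divides it; move 11/4a to the remainder.
  leading term b^2: no divisor's leading term divides it; move -7b^2 to the remainder.
  leading term b: no divisor's leading term divides it; move 9/2b to the remainder.
  leading term 1: no divisor's leading term divides it; move 11/2 to the remainder.
  remainder 11/4a - 7b^2 + 9/2b + 11/2 ≠ 0; add h_3 = 11/4a - 7b^2 + 9/2b + 11/2 to the basis.

S(f_1,h_3): lcm = ab. S = 2a + 28/11b^3 - 95/11b^2 + 2b + 4.
  leading term a: subtract (8/11)·h_3 from 2a + 28/11b^3 - 95/11b^2 + 2b + 4 → 28/11b^3 - 39/11b^2 - 14/11b
  leading term b^3: no divisor's leading term divides it; move 28/11b^3 to the remainder.
  leading term b^2: no divisor's leading term divides it; move -39/11b^2 to the remainder.
  leading term b: no divisor's leading term divides it; move -14/11b to the remainder.
  remainder 28/11b^3 - 39/11b^2 - 14/11b ≠ 0; add h_4 = 28/11b^3 - 39/11b^2 - 14/11b to the basis.

The other S-polynomials (S(f_2,h_3), S(f_1,h_4), S(f_2,h_4), S(h_3,h_4)) all reduce to 0 modulo the current basis, so we have a Gröbner basis.
Inter-reduce: drop elements whose leading term is divisible by another's, tail-reduce, and make monic.
Reduced Gröbner basis: {a - 28/11b^2 + 18/11b + 2, b^3 - 39/28b^2 - 1/2b}.

The lex basis is triangular: the last element involves only b. Solving b^3 - 39/28b^2 - 1/2b = 0 gives b ∈ {0, 39/56 - sqrt(3089)/56, 39/56 + sqrt(3089)/56}; substituting each value into the earlier elements determines the remaining variables.
  b = 0: the earlier basis element becomes a + 2 = 0, giving a = -2 — point (-2, 0).
  b = 39/56 - sqrt(3089)/56: the earlier basis element becomes a - 53/88 + 3*sqrt(3089)/88 = 0, giving a = 53/88 - 3*sqrt(3089)/88 — point (53/88 - 3*sqrt(3089)/88, 39/56 - sqrt(3089)/56).
  b = 39/56 + sqrt(3089)/56: the earlier basis element becomes a - 3*sqrt(3089)/88 - 53/88 = 0, giving a = 53/88 + 3*sqrt(3089)/88 — point (53/88 + 3*sqrt(3089)/88, 39/56 + sqrt(3089)/56).
Substituting each solution back into the original system confirms all equations vanish.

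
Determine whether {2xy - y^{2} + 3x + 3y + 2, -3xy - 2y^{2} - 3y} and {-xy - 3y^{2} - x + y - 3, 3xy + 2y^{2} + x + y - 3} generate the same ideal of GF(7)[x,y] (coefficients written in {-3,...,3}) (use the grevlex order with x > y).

No, the ideals differ.

For a fixed monomial order, each ideal has a unique reduced Gröbner basis; comparing bases decides equality.
Buchberger on the first generating set:
f_1 = 2xy - y^{2} + 3x + 3y + 2, LT = xy.
f_2 = -3xy - 2y^{2} - 3y, LT = xy.

S(f_1,f_2): lcm = xy. S = -2x - 3y + 1.
  leading term x: no divisor's leading term divides it; move -2x to the remainder.
  leading term y: no divisor's leading term divides it; move -3y to the remainder.
  leading term 1: no divisor's leading term divides it; move 1 to the remainder.
  remainder -2x - 3y + 1 ≠ 0; add g_3 = -2x - 3y + 1 to the basis.

S(f_1,g_3): lcm = xy. S = -2y^{2} - 2x + 2y + 1.
  leading term y^{2}: no divisor's leading term divides it; move -2y^{2} to the remainder.
  leading term x: subtract (1)·g_3 from -2x + 2y + 1 → -2y
  leading term y: no divisor's leading term divides it; move -2y to the remainder.
  remainder -2y^{2} - 2y ≠ 0; add g_4 = -2y^{2} - 2y to the basis.

S(f_2,g_3): lcm = xy. S = -2y^{2} - 2y.
  leading term y^{2}: subtract (1)·g_4 from -2y^{2} - 2y → 0
  remainder 0.

S(f_1,g_4): lcm = xy^{2}. S = 3y^{3} - 3xy - 2y^{2} + y.
  leading term y^{3}: subtract (2y)·g_4 from 3y^{3} - 3xy - 2y^{2} + y → -3xy + 2y^{2} + y
  leading term xy: subtract (2)·f_1 from -3xy + 2y^{2} + y → -3y^{2} + x + 2y + 3
  leading term y^{2}: subtract (-2)·g_4 from -3y^{2} + x + 2y + 3 → x - 2y + 3
  leading term x: subtract (3)·g_3 from x - 2y + 3 → 0
  remainder 0.

S(f_2,g_4): lcm = xy^{2}. S = 3y^{3} - xy + y^{2}.
  leading term y^{3}: subtract (2y)·g_4 from 3y^{3} - xy + y^{2} → -xy - 2y^{2}
  leading term xy: subtract (3)·f_1 from -xy - 2y^{2} → y^{2} - 2x - 2y + 1
  leading term y^{2}: subtract (3)·g_4 from y^{2} - 2x - 2y + 1 → -2x - 3y + 1
  leading term x: subtract (1)·g_3 from -2x - 3y + 1 → 0
  remainder 0.

S(g_3,g_4): leading monomials are coprime, so the S-polynomial reduces to 0 (Buchberger's first criterion).
Every S-polynomial of the final basis reduces to 0, so we have a Gröbner basis.
Inter-reduce: drop elements whose leading term is divisible by another's, tail-reduce, and make monic.
Reduced Gröbner basis: {y^{2} + y, x - 2y + 3}.

Buchberger on the second generating set:
h_1 = -xy - 3y^{2} - x + y - 3, LT = xy.
h_2 = 3xy + 2y^{2} + x + y - 3, LT = xy.

S(h_1,h_2): lcm = xy. S = 3x + y - 3.
  leading term x: no divisor's leading term divides it; move 3x to the remainder.
  leading term y: no divisor's leading term divides it; move y to the remainder.
  leading term 1: no divisor's leading term divides it; move -3 to the remainder.
  remainder 3x + y - 3 ≠ 0; add k_3 = 3x + y - 3 to the basis.

S(h_1,k_3): lcm = xy. S = -2y^{2} + x + 3.
  leading term y^{2}: no divisor's leading term divides it; move -2y^{2} to the remainder.
  leading term x: subtract (-2)·k_3 from x + 3 → 2y - 3
  leading term y: no divisor's leading term divides it; move 2y to the remainder.
  leading term 1: no divisor's leading term divides it; move -3 to the remainder.
  remainder -2y^{2} + 2y - 3 ≠ 0; add k_4 = -2y^{2} + 2y - 3 to the basis.

S(h_2,k_3): lcm = xy. S = -2y^{2} - 2x - y - 1.
  leading term y^{2}: subtract (1)·k_4 from -2y^{2} - 2x - y - 1 → -2x - 3y + 2
  leading term x: subtract (-3)·k_3 from -2x - 3y + 2 → 0
  remainder 0.

S(h_1,k_4): lcm = xy^{2}. S = 3y^{3} + 2xy - y^{2} + 2x + 3y.
  leading term y^{3}: subtract (2y)·k_4 from 3y^{3} + 2xy - y^{2} + 2x + 3y → 2xy + 2y^{2} + 2x + 2y
  leading term xy: subtract (-2)·h_1 from 2xy + 2y^{2} + 2x + 2y → 3y^{2} - 3y + 1
  leading term y^{2}: subtract (2)·k_4 from 3y^{2} - 3y + 1 → 0
  remainder 0.

S(h_2,k_4): lcm = xy^{2}. S = 3y^{3} - xy - 2y^{2} + 2x - y.
  leading term y^{3}: subtract (2y)·k_4 from 3y^{3} - xy - 2y^{2} + 2x - y → -xy + y^{2} + 2x - 2y
  leading term xy: subtract (1)·h_1 from -xy + y^{2} + 2x - 2y → -3y^{2} + 3x - 3y + 3
  leading term y^{2}: subtract (-2)·k_4 from -3y^{2} + 3x - 3y + 3 → 3x + y - 3
  leading term x: subtract (1)·k_3 from 3x + y - 3 → 0
  remainder 0.

S(k_3,k_4): leading monomials are coprime, so the S-polynomial reduces to 0 (Buchberger's first criterion).
Every S-polynomial of the final basis reduces to 0, so we have a Gröbner basis.
Inter-reduce: drop elements whose leading term is divisible by another's, tail-reduce, and make monic.
Reduced Gröbner basis: {y^{2} - y - 2, x - 2y - 1}.

Since the reduced bases disagree, the two ideals are not the same.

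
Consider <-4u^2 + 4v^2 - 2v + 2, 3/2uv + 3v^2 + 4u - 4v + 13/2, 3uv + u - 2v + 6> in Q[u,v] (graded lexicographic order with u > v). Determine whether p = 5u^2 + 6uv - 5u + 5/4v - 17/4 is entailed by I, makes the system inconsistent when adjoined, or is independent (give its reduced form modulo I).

First compute the reduced Gröbner basis of I by Buchberger's algorithm.
f_1 = -4u^2 + 4v^2 - 2v + 2, LT = u^2.
f_2 = 3/2uv + 3v^2 + 4u - 4v + 13/2, LT = uv.
f_3 = 3uv + u - 2v + 6, LT = uv.

S(f_1,f_2): lcm = u^2v. S = -2uv^2 - v^3 - 8/3u^2 + 8/3uv + 1/2v^2 - 13/3u - 1/2v.
  leading term uv^2: subtract (-4/3v)·f_2 from -2uv^2 - v^3 - 8/3u^2 + 8/3uv + 1/2v^2 - 13/3u - 1/2v → 3v^3 - 8/3u^2 + 8uv - 29/6v^2 - 13/3u + 49/6v
  leading term v^3: no divisor's leading term divides it; move 3v^3 to the remainder.
  leading term u^2: subtract (2/3)·f_1 from -8/3u^2 + 8uv - 29/6v^2 - 13/3u + 49/6v → 8uv - 15/2v^2 - 13/3u + 19/2v - 4/3
  leading term uv: subtract (16/3)·f_2 from 8uv - 15/2v^2 - 13/3u + 19/2v - 4/3 → -47/2v^2 - 77/3u + 185/6v - 36
  leading term v^2: no divisor's leading term divides it; move -47/2v^2 to the remainder.
  leading term u: no divisor's leading term divides it; move -77/3u to the remainder.
  leading term v: no divisor's leading term divides it; move 185/6v to the remainder.
  leading term 1: no divisor's leading term divides it; move -36 to the remainder.
  remainder 3v^3 - 47/2v^2 - 77/3u + 185/6v - 36 ≠ 0; add h_4 = 3v^3 - 47/2v^2 - 77/3u + 185/6v - 36 to the basis.

S(f_1,f_3): lcm = u^2v. S = -v^3 - 1/3u^2 + 2/3uv + 1/2v^2 - 2u - 1/2v.
  leading term v^3: subtract (-1/3)·h_4 from -v^3 - 1/3u^2 + 2/3uv + 1/2v^2 - 2u - 1/2v → -1/3u^2 + 2/3uv - 22/3v^2 - 95/9u + 88/9v - 12
  leading term u^2: subtract (1/12)·f_1 from -1/3u^2 + 2/3uv - 22/3v^2 - 95/9u + 88/9v - 12 → 2/3uv - 23/3v^2 - 95/9u + 179/18v - 73/6
  leading term uv: subtract (4/9)·f_2 from 2/3uv - 23/3v^2 - 95/9u + 179/18v - 73/6 → -9v^2 - 37/3u + 211/18v - 271/18
  leading term v^2: no divisor's leading term divides it; move -9v^2 to the remainder.
  leading term u: no divisor's leading term divides it; move -37/3u to the remainder.
  leading term v: no divisor's leading term divides it; move 211/18v to the remainder.
  leading term 1: no divisor's leading term divides it; move -271/18 to the remainder.
  remainder -9v^2 - 37/3u + 211/18v - 271/18 ≠ 0; add h_5 = -9v^2 - 37/3u + 211/18v - 271/18 to the basis.

S(f_2,f_3): lcm = uv. S = 2v^2 + 7/3u - 2v + 7/3.
  leading term v^2: subtract (-2/9)·h_5 from 2v^2 + 7/3u - 2v + 7/3 → -11/27u + 49/81v - 82/81
  leading term u: no divisor's leading term divides it; move -11/27u to the remainder.
  leading term v: no divisor's leading term divides it; move 49/81v to the remainder.
  leading term 1: no divisor's leading term divides it; move -82/81 to the remainder.
  remainder -11/27u + 49/81v - 82/81 ≠ 0; add h_6 = -11/27u + 49/81v - 82/81 to the basis.

S(f_3,h_4): lcm = uv^3. S = 49/6uv^2 - 2/3v^3 + 77/9u^2 - 185/18uv + 2v^2 + 12u.
  leading term uv^2: subtract (49/9v)·f_2 from 49/6uv^2 - 2/3v^3 + 77/9u^2 - 185/18uv + 2v^2 + 12u → -17v^3 + 77/9u^2 - 577/18uv + 214/9v^2 + 12u - 637/18v
  leading term v^3: subtract (-17/3)·h_4 from -17v^3 + 77/9u^2 - 577/18uv + 214/9v^2 + 12u - 637/18v → 77/9u^2 - 577/18uv - 1969/18v^2 - 1201/9u + 418/3v - 204
  leading term u^2: subtract (-77/36)·f_1 from 77/9u^2 - 577/18uv - 1969/18v^2 - 1201/9u + 418/3v - 204 → -577/18uv - 605/6v^2 - 1201/9u + 2431/18v - 3595/18
  leading term uv: subtract (-577/27)·f_2 from -577/18uv - 605/6v^2 - 1201/9u + 2431/18v - 3595/18 → -661/18v^2 - 1295/27u + 2677/54v - 1642/27
  leading term v^2: subtract (661/162)·h_5 from -661/18v^2 - 1295/27u + 2677/54v - 1642/27 → 1147/486u + 5087/2916v + 1795/2916
  leading term u: subtract (-1147/198)·h_6 from 1147/486u + 5087/2916v + 1795/2916 → 18707/3564v - 18707/3564
  leading term v: no divisor's leading term divides it; move 18707/3564v to the remainder.
  leading term 1: no divisor's leading term divides it; move -18707/3564 to the remainder.
  remainder 18707/3564v - 18707/3564 ≠ 0; add h_7 = 18707/3564v - 18707/3564 to the basis.

The other S-polynomials (S(f_1,h_4), S(f_2,h_4), S(f_1,h_5), S(f_2,h_5), S(f_3,h_5), S(h_4,h_5), S(f_1,h_6), S(f_2,h_6), S(f_3,h_6), S(h_4,h_6), S(h_5,h_6), S(f_1,h_7), S(f_2,h_7), S(f_3,h_7), S(h_4,h_7), S(h_5,h_7), S(h_6,h_7)) all reduce to 0 modulo the current basis, so we have a Gröbner basis.
Inter-reduce: drop elements whose leading term is divisible by another's, tail-reduce, and make monic.
Reduced Gröbner basis: {u + 1, v - 1}.
Label its elements g_1 = u + 1, g_2 = v - 1.

Reduce p = 5u^2 + 6uv - 5u + 5/4v - 17/4 modulo G:
  leading term u^2: subtract (5u)·g_1 from 5u^2 + 6uv - 5u + 5/4v - 17/4 → 6uv - 10u + 5/4v - 17/4
  leading term uv: subtract (6v)·g_1 from 6uv - 10u + 5/4v - 17/4 → -10u - 19/4v - 17/4
  leading term u: subtract (-10)·g_1 from -10u - 19/4v - 17/4 → -19/4v + 23/4
  leading term v: subtract (-19/4)·g_2 from -19/4v + 23/4 → 1
  leading term 1: no divisor's leading term divides it; move 1 to the remainder.
  normal form = 1.
The normal form is nonzero, so p ∉ I. Since p minus its normal form lies in I, I + (p) = I + (r) where r = 1; decide whether this ideal is the whole ring.
Here r = 1 is a nonzero constant, hence a unit: 1 ∈ I + (p), the Gröbner basis of I + (p) is {1}, and the enlarged system has no common solution — adjoining p is inconsistent.

Ideal membership is decidable via reduction modulo a Gröbner basis.

Adjoining 5u^2 + 6uv - 5u + 5/4v - 17/4 makes the ideal the whole ring: the system is inconsistent.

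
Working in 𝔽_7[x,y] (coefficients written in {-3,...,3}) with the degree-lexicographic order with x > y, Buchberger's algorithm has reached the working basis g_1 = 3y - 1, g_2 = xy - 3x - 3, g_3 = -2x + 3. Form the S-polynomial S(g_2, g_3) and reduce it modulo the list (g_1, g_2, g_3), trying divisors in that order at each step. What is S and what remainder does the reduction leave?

lcm(LM(g_2), LM(g_3)) = xy.
S = (lcm/LT(g_2))·g_2 − (lcm/LT(g_3))·g_3 = -3x - 2y - 3.
Reduce S modulo (g_1, g_2, g_3) in that order:
  leading term x: subtract (-2)·g_3 from -3x - 2y - 3 → -2y + 3
  leading term y: subtract (-3)·g_1 from -2y + 3 → 0
The remainder is 0, so this S-polynomial contributes no new basis element.

S(g_2, g_3) = -3x - 2y - 3; remainder on division = 0.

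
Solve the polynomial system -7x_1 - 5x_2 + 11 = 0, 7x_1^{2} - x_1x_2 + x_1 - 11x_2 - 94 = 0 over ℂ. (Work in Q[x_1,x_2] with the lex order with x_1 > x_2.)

Compute a lex Gröbner basis by Buchberger's algorithm.
f_1 = -7x_1 - 5x_2 + 11, LT = x_1.
f_2 = 7x_1^{2} - x_1x_2 + x_1 - 11x_2 - 94, LT = x_1^{2}.

S(f_1,f_2): lcm = x_1^{2}. S = \tfrac{6}{7}x_1x_2 - \tfrac{12}{7}x_1 + \tfrac{11}{7}x_2 + \tfrac{94}{7}.
  leading term x_1x_2: subtract (-\tfrac{6}{49}x_2)·f_1 from \tfrac{6}{7}x_1x_2 - \tfrac{12}{7}x_1 + \tfrac{11}{7}x_2 + \tfrac{94}{7} → -\tfrac{12}{7}x_1 - \tfrac{30}{49}x_2^{2} + \tfrac{143}{49}x_2 + \tfrac{94}{7}
  leading term x_1: subtract (\tfrac{12}{49})·f_1 from -\tfrac{12}{7}x_1 - \tfrac{30}{49}x_2^{2} + \tfrac{143}{49}x_2 + \tfrac{94}{7} → -\tfrac{30}{49}x_2^{2} + \tfrac{29}{7}x_2 + \tfrac{526}{49}
  leading term x_2^{2}: no divisor's leading term divides it; move -\tfrac{30}{49}x_2^{2} to the remainder.
  leading term x_2: no divisor's leading term divides it; move \tfrac{29}{7}x_2 to the remainder.
  leading term 1: no divisor's leading term divides it; move \tfrac{526}{49} to the remainder.
  remainder -\tfrac{30}{49}x_2^{2} + \tfrac{29}{7}x_2 + \tfrac{526}{49} ≠ 0; add h_3 = -\tfrac{30}{49}x_2^{2} + \tfrac{29}{7}x_2 + \tfrac{526}{49} to the basis.

The other S-polynomials (S(f_1,h_3), S(f_2,h_3)) all reduce to 0 modulo the current basis, so we have a Gröbner basis.
Inter-reduce: drop elements whose leading term is divisible by another's, tail-reduce, and make monic.
Reduced Gröbner basis: {x_1 + \tfrac{5}{7}x_2 - \tfrac{11}{7}, x_2^{2} - \tfrac{203}{30}x_2 - \tfrac{263}{15}}.

A lex Gröbner basis eliminates variables successively. Here x_2^{2} - \tfrac{203}{30}x_2 - \tfrac{263}{15} depends only on x_2, with roots {-2, 263/30}; lifting each root through the earlier basis elements recovers the full solutions.
  x_2 = -2: the earlier basis element becomes x_1 - 3 = 0, giving x_1 = 3 — point (3, -2).
  x_2 = 263/30: the earlier basis element becomes x_1 + \tfrac{197}{42} = 0, giving x_1 = -197/42 — point (-197/42, 263/30).
Each listed point satisfies every original equation (direct substitution).

{(3, -2), (-197/42, 263/30)}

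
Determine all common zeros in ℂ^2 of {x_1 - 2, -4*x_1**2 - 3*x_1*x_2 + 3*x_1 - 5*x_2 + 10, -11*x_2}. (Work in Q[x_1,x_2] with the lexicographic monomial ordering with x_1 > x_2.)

Compute a lex Gröbner basis by Buchberger's algorithm.
f_1 = x_1 - 2, LT = x_1.
f_2 = -4*x_1**2 - 3*x_1*x_2 + 3*x_1 - 5*x_2 + 10, LT = x_1**2.
f_3 = -11*x_2, LT = x_2.

S(f_1,f_2): lcm = x_1**2. S = -3/4*x_1*x_2 - 5/4*x_1 - 5/4*x_2 + 5/2.
  leading term x_1*x_2: subtract (-3/4*x_2)·f_1 from -3/4*x_1*x_2 - 5/4*x_1 - 5/4*x_2 + 5/2 → -5/4*x_1 - 11/4*x_2 + 5/2
  leading term x_1: subtract (-5/4)·f_1 from -5/4*x_1 - 11/4*x_2 + 5/2 → -11/4*x_2
  leading term x_2: subtract (1/4)·f_3 from -11/4*x_2 → 0
  remainder 0.

S(f_1,f_3): leading monomials are coprime, so the S-polynomial reduces to 0 (Buchberger's first criterion).
S(f_2,f_3): leading monomials are coprime, so the S-polynomial reduces to 0 (Buchberger's first criterion).
Every S-polynomial of the final basis reduces to 0, so we have a Gröbner basis.
Inter-reduce: drop elements whose leading term is divisible by another's, tail-reduce, and make monic.
Reduced Gröbner basis: {x_1 - 2, x_2}.

The lex basis is triangular: the last element involves only x_2. Solving x_2 = 0 gives x_2 ∈ {0}; substituting each value into the earlier elements determines the remaining variables.
  x_2 = 0: the earlier basis element becomes x_1 - 2 = 0, giving x_1 = 2 — point (2, 0).
Each listed point satisfies every original equation (direct substitution).

{(2, 0)}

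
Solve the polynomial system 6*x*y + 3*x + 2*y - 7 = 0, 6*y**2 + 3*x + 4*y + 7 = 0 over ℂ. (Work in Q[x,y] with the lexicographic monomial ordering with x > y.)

{(-3, -1), (1/12 + sqrt(167)*I/12, -1/12 - sqrt(167)*I/12), (1/12 - sqrt(167)*I/12, -1/12 + sqrt(167)*I/12)}

Compute a lex Gröbner basis by Buchberger's algorithm.
f_1 = 6*x*y + 3*x + 2*y - 7, LT = x*y.
f_2 = 3*x + 6*y**2 + 4*y + 7, LT = x.

S(f_1,f_2): lcm = x*y. S = 1/2*x - 2*y**3 - 4/3*y**2 - 2*y - 7/6.
  reduce S modulo (f_1, f_2):
  remainder -2*y**3 - 7/3*y**2 - 8/3*y - 7/3 ≠ 0; add h_3 = -2*y**3 - 7/3*y**2 - 8/3*y - 7/3 to the basis.

The other S-polynomials (S(f_1,h_3), S(f_2,h_3)) all reduce to 0 modulo the current basis, so we have a Gröbner basis.
Inter-reduce: drop elements whose leading term is divisible by another's, tail-reduce, and make monic.
Reduced Gröbner basis: {x + 2*y**2 + 4/3*y + 7/3, y**3 + 7/6*y**2 + 4/3*y + 7/6}.

Since the basis is lex-ordered, y**3 + 7/6*y**2 + 4/3*y + 7/6 is univariate in y. Its roots are {-1, -1/12 - sqrt(167)*I/12, -1/12 + sqrt(167)*I/12}. Back-substituting each root into the other basis elements fixes the other coordinates.
  y = -1: the earlier basis element becomes x + 3 = 0, giving x = -3 — point (-3, -1).
  y = -1/12 - sqrt(167)*I/12: the earlier basis element becomes x - 1/12 - sqrt(167)*I/12 = 0, giving x = 1/12 + sqrt(167)*I/12 — point (1/12 + sqrt(167)*I/12, -1/12 - sqrt(167)*I/12).
  y = -1/12 + sqrt(167)*I/12: the earlier basis element becomes x - 1/12 + sqrt(167)*I/12 = 0, giving x = 1/12 - sqrt(167)*I/12 — point (1/12 - sqrt(167)*I/12, -1/12 + sqrt(167)*I/12).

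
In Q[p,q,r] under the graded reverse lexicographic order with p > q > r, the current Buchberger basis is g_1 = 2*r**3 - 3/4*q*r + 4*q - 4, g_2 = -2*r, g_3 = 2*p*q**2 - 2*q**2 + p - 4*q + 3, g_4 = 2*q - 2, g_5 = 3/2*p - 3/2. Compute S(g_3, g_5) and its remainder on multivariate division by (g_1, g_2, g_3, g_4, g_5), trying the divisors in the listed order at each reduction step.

lcm(LM(g_3), LM(g_5)) = p*q**2.
S = (lcm/LT(g_3))·g_3 − (lcm/LT(g_5))·g_5 = 1/2*p - 2*q + 3/2.
Reduce S modulo (g_1, g_2, g_3, g_4, g_5) in that order:
  leading term p: subtract (1/3)·g_5 from 1/2*p - 2*q + 3/2 → -2*q + 2
  leading term q: subtract (-1)·g_4 from -2*q + 2 → 0
The remainder is 0, so this S-polynomial contributes no new basis element.

S(g_3, g_5) = 1/2*p - 2*q + 3/2; remainder on division = 0.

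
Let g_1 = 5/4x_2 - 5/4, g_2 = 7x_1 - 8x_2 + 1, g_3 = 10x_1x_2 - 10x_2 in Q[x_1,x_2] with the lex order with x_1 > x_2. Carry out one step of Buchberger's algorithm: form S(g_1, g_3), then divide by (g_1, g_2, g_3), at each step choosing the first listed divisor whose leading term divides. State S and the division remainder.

lcm(LM(g_1), LM(g_3)) = x_1x_2.
S = (lcm/LT(g_1))·g_1 − (lcm/LT(g_3))·g_3 = -x_1 + x_2.
Reduce S modulo (g_1, g_2, g_3) in that order:
  leading term x_1: subtract (-1/7)·g_2 from -x_1 + x_2 → -1/7x_2 + 1/7
  leading term x_2: subtract (-4/35)·g_1 from -1/7x_2 + 1/7 → 0
The remainder is 0, so this S-polynomial contributes no new basis element.

S(g_1, g_3) = -x_1 + x_2; remainder on division = 0.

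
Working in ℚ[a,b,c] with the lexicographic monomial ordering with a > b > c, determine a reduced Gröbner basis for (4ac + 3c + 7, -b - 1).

f_1 = 4ac + 3c + 7, LT = ac.
f_2 = -b - 1, LT = b.

S(f_1,f_2): leading monomials are coprime, so the S-polynomial reduces to 0 (Buchberger's first criterion).
Every S-polynomial of the final basis reduces to 0, so we have a Gröbner basis.

G = {ac + ¾c + 7/4, b + 1}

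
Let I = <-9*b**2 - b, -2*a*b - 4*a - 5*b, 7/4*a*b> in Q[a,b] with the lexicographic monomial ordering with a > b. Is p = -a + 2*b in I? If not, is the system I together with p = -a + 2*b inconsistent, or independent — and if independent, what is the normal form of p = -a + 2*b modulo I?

-a + 2*b lies in I (it reduces to 0).

First compute the reduced Gröbner basis of I by Buchberger's algorithm.
f_1 = -9*b**2 - b, LT = b**2.
f_2 = -2*a*b - 4*a - 5*b, LT = a*b.
f_3 = 7/4*a*b, LT = a*b.

S(f_1,f_2): lcm = a*b**2. S = -17/9*a*b - 5/2*b**2.
  reduce S modulo (f_1, f_2, f_3):
  remainder 34/9*a + 5*b ≠ 0; add h_4 = 34/9*a + 5*b to the basis.

S(f_1,f_3): lcm = a*b**2. S = 1/9*a*b.
  reduce S modulo (f_1, f_2, f_3, h_4):
  remainder 5/306*b ≠ 0; add h_5 = 5/306*b to the basis.

The other S-polynomials (S(f_2,f_3), S(f_1,h_4), S(f_2,h_4), S(f_3,h_4), S(f_1,h_5), S(f_2,h_5), S(f_3,h_5), S(h_4,h_5)) all reduce to 0 modulo the current basis, so we have a Gröbner basis.
Inter-reduce: drop elements whose leading term is divisible by another's, tail-reduce, and make monic.
Reduced Gröbner basis: {a, b}.
Label its elements g_1 = a, g_2 = b.

Reduce p = -a + 2*b modulo G:
  leading term a: subtract (-1)·g_1 from -a + 2*b → 2*b
  leading term b: subtract (2)·g_2 from 2*b → 0
  normal form = 0.
Since the normal form is 0, p ∈ I.

The remainder on division by a Gröbner basis is unique — it is the normal form.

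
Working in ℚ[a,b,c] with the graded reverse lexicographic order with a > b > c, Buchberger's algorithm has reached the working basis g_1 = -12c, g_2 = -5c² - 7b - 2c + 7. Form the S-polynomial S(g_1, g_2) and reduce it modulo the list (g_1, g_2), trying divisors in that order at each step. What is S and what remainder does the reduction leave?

S(g_1, g_2) = -7/5b - ⅖c + 7/5; remainder on division = -7/5b + 7/5.

lcm(LM(g_1), LM(g_2)) = c².
S = (lcm/LT(g_1))·g_1 − (lcm/LT(g_2))·g_2 = -7/5b - ⅖c + 7/5.
Reduce S modulo (g_1, g_2) in that order:
  leading term b: no divisor's leading term divides it; move -7/5b to the remainder.
  leading term c: subtract (1/30)·g_1 from -⅖c + 7/5 → 7/5
  leading term 1: no divisor's leading term divides it; move 7/5 to the remainder.
The remainder -7/5b + 7/5 is nonzero, so it would be added as the next basis element.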